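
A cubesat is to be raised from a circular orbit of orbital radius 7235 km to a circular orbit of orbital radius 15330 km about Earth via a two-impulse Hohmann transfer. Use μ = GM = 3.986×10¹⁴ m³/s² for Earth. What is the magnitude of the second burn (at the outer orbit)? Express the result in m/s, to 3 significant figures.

r₁ = 7235 km = 7.235×10⁶ m.
r₂ = 15330 km = 1.533×10⁷ m.
Transfer ellipse a_t = (r₁ + r₂)/2 = 1.128×10⁷ m.
At r₁: circular v_c1 = √(μ/r₁) = 7422 m/s; transfer-perigee v_p = √[μ(2/r₁ − 1/a_t)] = 8652 m/s.
At r₂: circular v_c2 = √(μ/r₂) = 5099 m/s; transfer-apogee v_a = √[μ(2/r₂ − 1/a_t)] = 4083 m/s.
Δv₂ = v_c2 − v_a = 1016 m/s.

Δv ≈ 1020 m/s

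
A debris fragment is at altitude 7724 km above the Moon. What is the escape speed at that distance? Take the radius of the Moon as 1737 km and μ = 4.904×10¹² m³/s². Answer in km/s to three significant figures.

v_esc ≈ 1.02 km/s

r = 1737 + 7724 = 9461.0 km = 9.4610×10⁶ m.
Escape speed v_esc = √(2μ/r) = √(2 × 4.904×10¹² / 9.461×10⁶) = √(1.037×10⁶) = 1018 m/s.
= 1.018 km/s.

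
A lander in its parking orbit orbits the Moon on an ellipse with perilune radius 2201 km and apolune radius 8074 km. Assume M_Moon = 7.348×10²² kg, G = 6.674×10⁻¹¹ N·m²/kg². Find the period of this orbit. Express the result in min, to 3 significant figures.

T ≈ 551 min

μ = GM = 6.674×10⁻¹¹ × 7.348×10²² = 4.904×10¹² m³/s².
Semi-major axis a = (r_p + r_a)/2 = (2201.0 + 8074.0)/2 = 5137.5 km = 5.138×10⁶ m.
By Kepler's third law T = 2π√(a³/μ) = 2π × 5.258×10³ = 3.304×10⁴ s.
= 550.7 min.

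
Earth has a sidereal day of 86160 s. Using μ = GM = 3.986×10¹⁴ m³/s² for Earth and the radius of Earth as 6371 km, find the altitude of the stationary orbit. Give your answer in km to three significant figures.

A synchronous orbit has period T, so by Kepler's third law a = (μT²/4π²)^(1/3).
μT²/4π² = 3.986×10¹⁴ × (8.616×10⁴)² / 39.48 = 7.495×10²² m³.
a = 4.216×10⁷ m = 42163 km.
Altitude h = a − R = 42163 − 6371 = 35792 km.

h_sync ≈ 35800 km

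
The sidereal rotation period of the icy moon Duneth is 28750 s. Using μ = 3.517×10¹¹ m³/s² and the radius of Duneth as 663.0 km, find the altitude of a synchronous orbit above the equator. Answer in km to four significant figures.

A synchronous orbit has period T, so by Kepler's third law a = (μT²/4π²)^(1/3).
μT²/4π² = 3.517×10¹¹ × (2.875×10⁴)² / 39.48 = 7.364×10¹⁸ m³.
a = 1.945×10⁶ m = 1945.5 km.
Altitude h = a − R = 1945.5 − 663.0 = 1282.5 km.

h_sync ≈ 1282 km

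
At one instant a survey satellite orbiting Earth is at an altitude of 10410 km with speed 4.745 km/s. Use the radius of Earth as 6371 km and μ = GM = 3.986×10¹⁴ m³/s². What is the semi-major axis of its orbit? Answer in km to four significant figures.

a ≈ 15950 km

r = 6371 + 10410 = 16781 km = 1.678×10⁷ m.
Vis-viva rearranged: 1/a = 2/r − v²/μ = 1.192×10⁻⁷ − 5.649×10⁻⁸ = 6.270×10⁻⁸ m⁻¹.
a = 1.595×10⁷ m = 15950 km.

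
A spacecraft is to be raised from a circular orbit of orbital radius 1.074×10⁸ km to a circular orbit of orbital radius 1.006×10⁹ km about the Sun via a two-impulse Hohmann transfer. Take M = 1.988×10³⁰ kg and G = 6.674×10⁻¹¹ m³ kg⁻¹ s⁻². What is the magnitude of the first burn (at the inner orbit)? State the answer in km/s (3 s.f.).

μ = GM = 6.674×10⁻¹¹ × 1.988×10³⁰ = 1.327×10²⁰ m³/s².
r₁ = 1.074×10⁸ km = 1.074×10¹¹ m.
r₂ = 1.006×10⁹ km = 1.006×10¹² m.
Transfer ellipse a_t = (r₁ + r₂)/2 = 5.567×10¹¹ m.
At r₁: circular v_c1 = √(μ/r₁) = 35150 m/s; transfer-perihelion v_p = √[μ(2/r₁ − 1/a_t)] = 47250 m/s.
Δv₁ = v_p − v_c1 = 12100 m/s.
= 12.10 km/s.

Δv ≈ 12.1 km/s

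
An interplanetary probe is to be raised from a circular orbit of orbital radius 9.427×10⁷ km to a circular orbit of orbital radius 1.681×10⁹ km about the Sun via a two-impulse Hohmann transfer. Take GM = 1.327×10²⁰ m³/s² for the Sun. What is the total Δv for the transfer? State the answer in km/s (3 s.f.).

r₁ = 9.427×10⁷ km = 9.427×10¹⁰ m.
r₂ = 1.681×10⁹ km = 1.681×10¹² m.
Transfer ellipse a_t = (r₁ + r₂)/2 = 8.876×10¹¹ m.
At r₁: circular v_c1 = √(μ/r₁) = 37520 m/s; transfer-perihelion v_p = √[μ(2/r₁ − 1/a_t)] = 51630 m/s.
Δv₁ = v_p − v_c1 = 14110 m/s.
At r₂: circular v_c2 = √(μ/r₂) = 8885 m/s; transfer-aphelion v_a = √[μ(2/r₂ − 1/a_t)] = 2895 m/s.
Δv₂ = v_c2 − v_a = 5989 m/s.
Total Δv = Δv₁ + Δv₂ = 20100 m/s = 20.10 km/s.

Δv_total ≈ 20.1 km/s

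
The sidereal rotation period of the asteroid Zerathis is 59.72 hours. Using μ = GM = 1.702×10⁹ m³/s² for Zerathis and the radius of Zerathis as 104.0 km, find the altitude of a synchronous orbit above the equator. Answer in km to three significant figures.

T = 59.72 hours = 2.150×10⁵ s.
A synchronous orbit has period T, so by Kepler's third law a = (μT²/4π²)^(1/3).
μT²/4π² = 1.702×10⁹ × (2.150×10⁵)² / 39.48 = 1.993×10¹⁸ m³.
a = 1.258×10⁶ m = 1258.4 km.
Altitude h = a − R = 1258.4 − 104.0 = 1154.4 km.

h_sync ≈ 1150 km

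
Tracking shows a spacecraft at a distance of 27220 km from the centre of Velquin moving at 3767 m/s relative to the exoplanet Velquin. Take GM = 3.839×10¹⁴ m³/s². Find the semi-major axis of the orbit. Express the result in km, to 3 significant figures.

a ≈ 27400 km

r = 2.722×10⁷ m.
Vis-viva rearranged: 1/a = 2/r − v²/μ = 7.348×10⁻⁸ − 3.696×10⁻⁸ = 3.651×10⁻⁸ m⁻¹.
a = 2.739×10⁷ m = 27388 km.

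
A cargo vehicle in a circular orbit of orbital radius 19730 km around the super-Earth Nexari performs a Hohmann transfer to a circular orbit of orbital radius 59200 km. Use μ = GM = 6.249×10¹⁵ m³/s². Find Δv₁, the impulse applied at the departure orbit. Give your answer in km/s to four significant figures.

Δv ≈ 4.000 km/s

r₁ = 19730 km = 1.973×10⁷ m.
r₂ = 59200 km = 5.920×10⁷ m.
Transfer ellipse a_t = (r₁ + r₂)/2 = 3.946×10⁷ m.
At r₁: circular v_c1 = √(μ/r₁) = 17800 m/s; transfer-periapsis v_p = √[μ(2/r₁ − 1/a_t)] = 21800 m/s.
Δv₁ = v_p − v_c1 = 4000 m/s.
= 4.000 km/s.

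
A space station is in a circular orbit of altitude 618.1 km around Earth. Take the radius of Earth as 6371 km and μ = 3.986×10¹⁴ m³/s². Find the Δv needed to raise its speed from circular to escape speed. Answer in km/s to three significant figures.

r = 6371 + 618.1 = 6989.1 km = 6.9891×10⁶ m.
Circular speed v_c = √(μ/r) = 7552 m/s.
Escape speed v_esc = √(2μ/r) = √2 × v_c = 10680 m/s.
Δv = v_esc − v_c = 3128 m/s = 3.128 km/s.

Δv ≈ 3.13 km/s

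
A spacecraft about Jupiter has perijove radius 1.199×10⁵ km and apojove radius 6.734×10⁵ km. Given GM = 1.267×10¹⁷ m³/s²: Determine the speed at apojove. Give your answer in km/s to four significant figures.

Semi-major axis a = (r_p + r_a)/2 = 3.9665×10⁵ km = 3.966×10⁸ m.
Vis-viva: v² = μ(2/r − 1/a) = 1.267×10¹⁷ × (2.970×10⁻⁹ − 2.521×10⁻⁹) = 5.687×10⁷ m²/s².
v = 7541 m/s = 7.541 km/s.

v ≈ 7.541 km/s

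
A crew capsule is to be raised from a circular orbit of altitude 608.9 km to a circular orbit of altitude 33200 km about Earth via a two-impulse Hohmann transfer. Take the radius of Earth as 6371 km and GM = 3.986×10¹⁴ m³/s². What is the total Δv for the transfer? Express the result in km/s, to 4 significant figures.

r₁ = 6371 + 608.9 = 6979.9 km = 6.9799×10⁶ m.
r₂ = 6371 + 33200 = 39571 km = 3.9571×10⁷ m.
Transfer ellipse a_t = (r₁ + r₂)/2 = 2.328×10⁷ m.
At r₁: circular v_c1 = √(μ/r₁) = 7557 m/s; transfer-perigee v_p = √[μ(2/r₁ − 1/a_t)] = 9853 m/s.
Δv₁ = v_p − v_c1 = 2296 m/s.
At r₂: circular v_c2 = √(μ/r₂) = 3174 m/s; transfer-apogee v_a = √[μ(2/r₂ − 1/a_t)] = 1738 m/s.
Δv₂ = v_c2 − v_a = 1436 m/s.
Total Δv = Δv₁ + Δv₂ = 3732 m/s = 3.732 km/s.

Δv_total ≈ 3.732 km/s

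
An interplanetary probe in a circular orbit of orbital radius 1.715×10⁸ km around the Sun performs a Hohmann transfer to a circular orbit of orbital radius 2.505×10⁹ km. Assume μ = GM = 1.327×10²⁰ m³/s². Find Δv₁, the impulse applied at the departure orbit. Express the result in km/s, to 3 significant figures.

r₁ = 1.715×10⁸ km = 1.715×10¹¹ m.
r₂ = 2.505×10⁹ km = 2.505×10¹² m.
Transfer ellipse a_t = (r₁ + r₂)/2 = 1.338×10¹² m.
At r₁: circular v_c1 = √(μ/r₁) = 27820 m/s; transfer-perihelion v_p = √[μ(2/r₁ − 1/a_t)] = 38060 m/s.
Δv₁ = v_p − v_c1 = 10240 m/s.
= 10.24 km/s.

Δv ≈ 10.2 km/s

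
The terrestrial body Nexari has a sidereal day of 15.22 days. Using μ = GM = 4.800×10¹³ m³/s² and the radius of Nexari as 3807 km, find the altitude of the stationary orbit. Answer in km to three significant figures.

T = 15.22 days = 1.315×10⁶ s.
A synchronous orbit has period T, so by Kepler's third law a = (μT²/4π²)^(1/3).
μT²/4π² = 4.800×10¹³ × (1.315×10⁶)² / 39.48 = 2.103×10²⁴ m³.
a = 1.281×10⁸ m = 1.2811×10⁵ km.
Altitude h = a − R = 1.2811×10⁵ − 3807 = 1.2430×10⁵ km.

h_sync ≈ 1.24×10⁵ km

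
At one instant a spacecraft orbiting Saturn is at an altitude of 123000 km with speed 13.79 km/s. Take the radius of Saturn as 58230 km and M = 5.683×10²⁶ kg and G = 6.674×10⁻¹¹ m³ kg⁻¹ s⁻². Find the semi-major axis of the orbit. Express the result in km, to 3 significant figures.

μ = GM = 6.674×10⁻¹¹ × 5.683×10²⁶ = 3.793×10¹⁶ m³/s².
r = 58230 + 123000 = 1.8123×10⁵ km = 1.812×10⁸ m.
Specific orbital energy ε = v²/2 − μ/r = (13790)²/2 − 3.793×10¹⁶/1.812×10⁸ = -1.142×10⁸ J/kg.
Since ε = −μ/(2a), a = −μ/(2ε) = 1.661×10⁸ m = 1.6606×10⁵ km.

a ≈ 1.66×10⁵ km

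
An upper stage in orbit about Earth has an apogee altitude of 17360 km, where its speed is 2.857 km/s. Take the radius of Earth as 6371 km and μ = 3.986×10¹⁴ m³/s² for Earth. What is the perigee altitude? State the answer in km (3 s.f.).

r_a = 6371 + 17360 = 23731 km = 2.373×10⁷ m.
Specific energy ε = v²/2 − μ/r = -1.272×10⁷ J/kg, so a = −μ/(2ε) = 1.567×10⁷ m.
The apsides satisfy r_p + r_a = 2a, so the perigee radius is 2a − r_a = 7.617×10⁶ m = 7616.9 km.
Perigee altitude = 7616.9 − 6371 = 1245.9 km.

perigee altitude ≈ 1250 km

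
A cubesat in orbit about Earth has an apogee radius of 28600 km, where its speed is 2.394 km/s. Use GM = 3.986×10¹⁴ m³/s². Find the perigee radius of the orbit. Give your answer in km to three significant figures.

perigee radius ≈ 7400 km

r_a = 2.860×10⁷ m.
Specific energy ε = v²/2 − μ/r = -1.107×10⁷ J/kg, so a = −μ/(2ε) = 1.800×10⁷ m.
The apsides satisfy r_p + r_a = 2a, so the perigee radius is 2a − r_a = 7.403×10⁶ m = 7402.5 km.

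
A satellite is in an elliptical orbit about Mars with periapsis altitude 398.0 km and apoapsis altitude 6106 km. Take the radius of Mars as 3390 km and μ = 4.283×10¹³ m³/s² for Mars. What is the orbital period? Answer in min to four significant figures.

T ≈ 273.9 min

r_p = 3390 + 398.0 = 3788.0 km = 3.7880×10⁶ m.
r_a = 3390 + 6106 = 9496.0 km = 9.4960×10⁶ m.
Semi-major axis a = (r_p + r_a)/2 = (3788.0 + 9496.0)/2 = 6642.0 km = 6.642×10⁶ m.
By Kepler's third law T = 2π√(a³/μ) = 2π × 2.616×10³ = 1.643×10⁴ s.
= 273.9 min.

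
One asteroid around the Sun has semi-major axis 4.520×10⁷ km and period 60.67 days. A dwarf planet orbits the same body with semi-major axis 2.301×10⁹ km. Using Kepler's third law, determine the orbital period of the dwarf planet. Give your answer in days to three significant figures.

Kepler's third law: T² ∝ a³, so T₂ = T₁ (a₂/a₁)^(3/2).
a₂/a₁ = 50.91, (a₂/a₁)^(3/2) = 363.2.
T₂ = 60.67 × 363.2 = 22040 days.

T₂ ≈ 22000 days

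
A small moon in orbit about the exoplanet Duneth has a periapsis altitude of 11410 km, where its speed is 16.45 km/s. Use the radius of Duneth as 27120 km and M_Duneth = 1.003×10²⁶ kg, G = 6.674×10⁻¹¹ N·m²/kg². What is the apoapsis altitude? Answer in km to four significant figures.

apoapsis altitude ≈ 1.085×10⁵ km

μ = GM = 6.674×10⁻¹¹ × 1.003×10²⁶ = 6.694×10¹⁵ m³/s².
r_p = 27120 + 11410 = 38530 km = 3.853×10⁷ m.
Specific energy ε = v²/2 − μ/r = -3.843×10⁷ J/kg, so a = −μ/(2ε) = 8.708×10⁷ m.
The apsides satisfy r_p + r_a = 2a, so the apoapsis radius is 2a − r_p = 1.356×10⁸ m = 1.3564×10⁵ km.
Apoapsis altitude = 1.3564×10⁵ − 27120 = 1.0852×10⁵ km.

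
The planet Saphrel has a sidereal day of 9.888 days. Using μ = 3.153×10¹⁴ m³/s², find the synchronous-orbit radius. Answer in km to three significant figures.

T = 9.888 days = 8.543×10⁵ s.
A synchronous orbit has period T, so by Kepler's third law a = (μT²/4π²)^(1/3).
μT²/4π² = 3.153×10¹⁴ × (8.543×10⁵)² / 39.48 = 5.829×10²⁴ m³.
a = 1.800×10⁸ m = 1.7997×10⁵ km.

r_sync ≈ 1.80×10⁵ km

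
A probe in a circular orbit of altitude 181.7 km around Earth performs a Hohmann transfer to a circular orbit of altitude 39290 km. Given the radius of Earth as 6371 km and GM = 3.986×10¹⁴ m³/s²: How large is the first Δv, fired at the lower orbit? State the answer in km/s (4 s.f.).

r₁ = 6371 + 181.7 = 6552.7 km = 6.5527×10⁶ m.
r₂ = 6371 + 39290 = 45661 km = 4.5661×10⁷ m.
Transfer ellipse a_t = (r₁ + r₂)/2 = 2.611×10⁷ m.
At r₁: circular v_c1 = √(μ/r₁) = 7799 m/s; transfer-perigee v_p = √[μ(2/r₁ − 1/a_t)] = 10310 m/s.
Δv₁ = v_p − v_c1 = 2515 m/s.
= 2.515 km/s.

Δv ≈ 2.515 km/s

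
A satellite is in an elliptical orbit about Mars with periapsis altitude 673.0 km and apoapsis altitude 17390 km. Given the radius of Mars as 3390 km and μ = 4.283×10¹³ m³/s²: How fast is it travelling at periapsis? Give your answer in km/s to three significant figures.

v ≈ 4.20 km/s

r_p = 3390 + 673.0 = 4063.0 km = 4.0630×10⁶ m.
r_a = 3390 + 17390 = 20780 km = 2.0780×10⁷ m.
Semi-major axis a = (r_p + r_a)/2 = 12422 km = 1.242×10⁷ m.
Vis-viva: v² = μ(2/r − 1/a) = 4.283×10¹³ × (4.922×10⁻⁷ − 8.051×10⁻⁸) = 1.763×10⁷ m²/s².
v = 4199 m/s = 4.199 km/s.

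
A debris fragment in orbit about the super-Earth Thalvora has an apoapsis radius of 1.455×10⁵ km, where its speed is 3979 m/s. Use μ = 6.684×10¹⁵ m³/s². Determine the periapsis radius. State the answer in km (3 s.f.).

r_a = 1.455×10⁸ m.
Specific energy ε = v²/2 − μ/r = -3.802×10⁷ J/kg, so a = −μ/(2ε) = 8.790×10⁷ m.
The apsides satisfy r_p + r_a = 2a, so the periapsis radius is 2a − r_a = 3.029×10⁷ m = 30293 km.

periapsis radius ≈ 30300 km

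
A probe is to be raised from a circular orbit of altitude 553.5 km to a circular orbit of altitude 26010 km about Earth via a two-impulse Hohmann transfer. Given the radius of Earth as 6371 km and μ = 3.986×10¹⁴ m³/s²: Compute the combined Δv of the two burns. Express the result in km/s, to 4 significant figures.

Δv_total ≈ 3.578 km/s

r₁ = 6371 + 553.5 = 6924.5 km = 6.9245×10⁶ m.
r₂ = 6371 + 26010 = 32381 km = 3.2381×10⁷ m.
Transfer ellipse a_t = (r₁ + r₂)/2 = 1.965×10⁷ m.
At r₁: circular v_c1 = √(μ/r₁) = 7587 m/s; transfer-perigee v_p = √[μ(2/r₁ − 1/a_t)] = 9739 m/s.
Δv₁ = v_p − v_c1 = 2152 m/s.
At r₂: circular v_c2 = √(μ/r₂) = 3509 m/s; transfer-apogee v_a = √[μ(2/r₂ − 1/a_t)] = 2083 m/s.
Δv₂ = v_c2 − v_a = 1426 m/s.
Total Δv = Δv₁ + Δv₂ = 3578 m/s = 3.578 km/s.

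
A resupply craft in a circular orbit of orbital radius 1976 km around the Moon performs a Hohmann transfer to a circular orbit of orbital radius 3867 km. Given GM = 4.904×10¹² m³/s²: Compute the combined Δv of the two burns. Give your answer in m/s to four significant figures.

Δv_total ≈ 437.1 m/s

r₁ = 1976 km = 1.976×10⁶ m.
r₂ = 3867 km = 3.867×10⁶ m.
Transfer ellipse a_t = (r₁ + r₂)/2 = 2.922×10⁶ m.
At r₁: circular v_c1 = √(μ/r₁) = 1575 m/s; transfer-perilune v_p = √[μ(2/r₁ − 1/a_t)] = 1812 m/s.
Δv₁ = v_p − v_c1 = 237.1 m/s.
At r₂: circular v_c2 = √(μ/r₂) = 1126 m/s; transfer-apolune v_a = √[μ(2/r₂ − 1/a_t)] = 926.1 m/s.
Δv₂ = v_c2 − v_a = 200.0 m/s.
Total Δv = Δv₁ + Δv₂ = 437.1 m/s.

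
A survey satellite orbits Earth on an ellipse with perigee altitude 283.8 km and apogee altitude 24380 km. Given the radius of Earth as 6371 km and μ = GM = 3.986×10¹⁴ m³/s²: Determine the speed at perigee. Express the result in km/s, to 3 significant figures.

v ≈ 9.92 km/s

r_p = 6371 + 283.8 = 6654.8 km = 6.6548×10⁶ m.
r_a = 6371 + 24380 = 30751 km = 3.0751×10⁷ m.
Semi-major axis a = (r_p + r_a)/2 = 18703 km = 1.870×10⁷ m.
Vis-viva: v² = μ(2/r − 1/a) = 3.986×10¹⁴ × (3.005×10⁻⁷ − 5.347×10⁻⁸) = 9.848×10⁷ m²/s².
v = 9924 m/s = 9.924 km/s.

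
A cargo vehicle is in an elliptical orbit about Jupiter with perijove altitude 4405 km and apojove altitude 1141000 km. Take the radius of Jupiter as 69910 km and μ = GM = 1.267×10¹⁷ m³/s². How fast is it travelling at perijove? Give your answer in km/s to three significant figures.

v ≈ 56.7 km/s

r_p = 69910 + 4405 = 74315 km = 7.4315×10⁷ m.
r_a = 69910 + 1141000 = 1210900 km = 1.2109×10⁹ m.
Semi-major axis a = (r_p + r_a)/2 = 6.4261×10⁵ km = 6.426×10⁸ m.
Vis-viva: v² = μ(2/r − 1/a) = 1.267×10¹⁷ × (2.691×10⁻⁸ − 1.556×10⁻⁹) = 3.213×10⁹ m²/s².
v = 56680 m/s = 56.68 km/s.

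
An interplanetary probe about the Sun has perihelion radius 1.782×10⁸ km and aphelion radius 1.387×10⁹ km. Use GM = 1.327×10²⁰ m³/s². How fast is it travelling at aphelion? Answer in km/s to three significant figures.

Semi-major axis a = (r_p + r_a)/2 = 7.8260×10⁸ km = 7.826×10¹¹ m.
Vis-viva: v² = μ(2/r − 1/a) = 1.327×10²⁰ × (1.442×10⁻¹² − 1.278×10⁻¹²) = 2.179×10⁷ m²/s².
v = 4667 m/s = 4.667 km/s.

v ≈ 4.67 km/s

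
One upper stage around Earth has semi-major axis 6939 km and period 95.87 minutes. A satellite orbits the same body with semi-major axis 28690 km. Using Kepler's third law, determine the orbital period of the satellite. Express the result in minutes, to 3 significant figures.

T₂ ≈ 806 minutes

Kepler's third law: T² ∝ a³, so T₂ = T₁ (a₂/a₁)^(3/2).
a₂/a₁ = 4.135, (a₂/a₁)^(3/2) = 8.407.
T₂ = 95.87 × 8.407 = 806.0 minutes.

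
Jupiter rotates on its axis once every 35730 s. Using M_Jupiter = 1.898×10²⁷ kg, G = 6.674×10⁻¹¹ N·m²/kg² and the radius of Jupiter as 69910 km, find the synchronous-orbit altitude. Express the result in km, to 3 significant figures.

h_sync ≈ 90100 km

μ = GM = 6.674×10⁻¹¹ × 1.898×10²⁷ = 1.267×10¹⁷ m³/s².
A synchronous orbit has period T, so by Kepler's third law a = (μT²/4π²)^(1/3).
μT²/4π² = 1.267×10¹⁷ × (3.573×10⁴)² / 39.48 = 4.096×10²⁴ m³.
a = 1.600×10⁸ m = 1.6000×10⁵ km.
Altitude h = a − R = 1.6000×10⁵ − 69910 = 90094 km.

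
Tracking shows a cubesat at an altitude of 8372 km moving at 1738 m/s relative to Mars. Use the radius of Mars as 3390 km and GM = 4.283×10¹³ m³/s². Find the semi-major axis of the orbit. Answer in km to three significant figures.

r = 3390 + 8372 = 11762 km = 1.176×10⁷ m.
Vis-viva rearranged: 1/a = 2/r − v²/μ = 1.700×10⁻⁷ − 7.053×10⁻⁸ = 9.951×10⁻⁸ m⁻¹.
a = 1.005×10⁷ m = 10049 km.

a ≈ 10000 km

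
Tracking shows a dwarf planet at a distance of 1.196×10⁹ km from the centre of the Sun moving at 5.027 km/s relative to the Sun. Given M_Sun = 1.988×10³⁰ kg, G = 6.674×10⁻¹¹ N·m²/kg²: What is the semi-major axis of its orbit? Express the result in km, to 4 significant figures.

μ = GM = 6.674×10⁻¹¹ × 1.988×10³⁰ = 1.327×10²⁰ m³/s².
r = 1.196×10¹² m.
Specific orbital energy ε = v²/2 − μ/r = (5027)²/2 − 1.327×10²⁰/1.196×10¹² = -9.830×10⁷ J/kg.
Since ε = −μ/(2a), a = −μ/(2ε) = 6.749×10¹¹ m = 6.7487×10⁸ km.

a ≈ 6.749×10⁸ km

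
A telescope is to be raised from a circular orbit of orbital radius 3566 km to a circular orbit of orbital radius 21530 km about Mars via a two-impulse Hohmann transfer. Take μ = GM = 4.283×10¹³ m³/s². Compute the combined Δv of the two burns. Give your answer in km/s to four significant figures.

r₁ = 3566 km = 3.566×10⁶ m.
r₂ = 21530 km = 2.153×10⁷ m.
Transfer ellipse a_t = (r₁ + r₂)/2 = 1.255×10⁷ m.
At r₁: circular v_c1 = √(μ/r₁) = 3466 m/s; transfer-periapsis v_p = √[μ(2/r₁ − 1/a_t)] = 4540 m/s.
Δv₁ = v_p − v_c1 = 1074 m/s.
At r₂: circular v_c2 = √(μ/r₂) = 1410 m/s; transfer-apoapsis v_a = √[μ(2/r₂ − 1/a_t)] = 751.9 m/s.
Δv₂ = v_c2 − v_a = 658.5 m/s.
Total Δv = Δv₁ + Δv₂ = 1733 m/s = 1.733 km/s.

Δv_total ≈ 1.733 km/s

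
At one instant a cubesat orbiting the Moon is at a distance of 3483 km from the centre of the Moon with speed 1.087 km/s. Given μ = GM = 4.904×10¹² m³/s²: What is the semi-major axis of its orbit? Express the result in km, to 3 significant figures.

r = 3.483×10⁶ m.
Specific orbital energy ε = v²/2 − μ/r = (1087)²/2 − 4.904×10¹²/3.483×10⁶ = -8.172×10⁵ J/kg.
Since ε = −μ/(2a), a = −μ/(2ε) = 3.001×10⁶ m = 3000.5 km.

a ≈ 3000 km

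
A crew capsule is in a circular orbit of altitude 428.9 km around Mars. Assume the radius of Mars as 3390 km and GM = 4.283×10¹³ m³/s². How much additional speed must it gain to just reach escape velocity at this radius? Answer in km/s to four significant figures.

r = 3390 + 428.9 = 3818.9 km = 3.8189×10⁶ m.
Circular speed v_c = √(μ/r) = 3349 m/s.
Escape speed v_esc = √(2μ/r) = √2 × v_c = 4736 m/s.
Δv = v_esc − v_c = 1387 m/s = 1.387 km/s.

Δv ≈ 1.387 km/s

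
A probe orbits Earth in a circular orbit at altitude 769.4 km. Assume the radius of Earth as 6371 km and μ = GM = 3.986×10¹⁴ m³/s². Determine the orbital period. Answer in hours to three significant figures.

r = 6371 + 769.4 = 7140.4 km = 7.1404×10⁶ m.
Kepler's third law: T = 2π√(r³/μ) = 2π√((7.140×10⁶)³ / 3.986×10¹⁴).
r³/μ = 9.133×10⁵ s², so T = 2π × 9.557×10² = 6.005×10³ s.
Converting: 6.005×10³ s ÷ 3600 = 1.668 hours.

T ≈ 1.67 hours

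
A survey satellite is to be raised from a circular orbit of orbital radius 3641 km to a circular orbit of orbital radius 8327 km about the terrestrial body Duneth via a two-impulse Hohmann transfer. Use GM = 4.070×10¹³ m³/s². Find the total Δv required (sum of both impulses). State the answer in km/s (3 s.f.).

Δv_total ≈ 1.09 km/s

r₁ = 3641 km = 3.641×10⁶ m.
r₂ = 8327 km = 8.327×10⁶ m.
Transfer ellipse a_t = (r₁ + r₂)/2 = 5.984×10⁶ m.
At r₁: circular v_c1 = √(μ/r₁) = 3343 m/s; transfer-periapsis v_p = √[μ(2/r₁ − 1/a_t)] = 3944 m/s.
Δv₁ = v_p − v_c1 = 600.6 m/s.
At r₂: circular v_c2 = √(μ/r₂) = 2211 m/s; transfer-apoapsis v_a = √[μ(2/r₂ − 1/a_t)] = 1725 m/s.
Δv₂ = v_c2 − v_a = 486.3 m/s.
Total Δv = Δv₁ + Δv₂ = 1087 m/s = 1.087 km/s.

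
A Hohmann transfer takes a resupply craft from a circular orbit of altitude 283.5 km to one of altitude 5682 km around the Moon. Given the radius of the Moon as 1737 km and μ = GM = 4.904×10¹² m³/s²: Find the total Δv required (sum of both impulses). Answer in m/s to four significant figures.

r₁ = 1737 + 283.5 = 2020.5 km = 2.0205×10⁶ m.
r₂ = 1737 + 5682 = 7419.0 km = 7.4190×10⁶ m.
Transfer ellipse a_t = (r₁ + r₂)/2 = 4.720×10⁶ m.
At r₁: circular v_c1 = √(μ/r₁) = 1558 m/s; transfer-perilune v_p = √[μ(2/r₁ − 1/a_t)] = 1953 m/s.
Δv₁ = v_p − v_c1 = 395.3 m/s.
At r₂: circular v_c2 = √(μ/r₂) = 813.0 m/s; transfer-apolune v_a = √[μ(2/r₂ − 1/a_t)] = 532.0 m/s.
Δv₂ = v_c2 − v_a = 281.1 m/s.
Total Δv = Δv₁ + Δv₂ = 676.4 m/s.

Δv_total ≈ 676.4 m/s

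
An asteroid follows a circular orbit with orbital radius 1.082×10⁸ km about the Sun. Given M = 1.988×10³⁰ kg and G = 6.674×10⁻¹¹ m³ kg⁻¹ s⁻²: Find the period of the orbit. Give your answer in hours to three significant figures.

T ≈ 5390 hours

μ = GM = 6.674×10⁻¹¹ × 1.988×10³⁰ = 1.327×10²⁰ m³/s².
r = 1.082×10⁸ km = 1.082×10¹¹ m.
Kepler's third law: T = 2π√(r³/μ) = 2π√((1.082×10¹¹)³ / 1.327×10²⁰).
r³/μ = 9.547×10¹² s², so T = 2π × 3.090×10⁶ = 1.941×10⁷ s.
Converting: 1.941×10⁷ s ÷ 3600 = 5393 hours.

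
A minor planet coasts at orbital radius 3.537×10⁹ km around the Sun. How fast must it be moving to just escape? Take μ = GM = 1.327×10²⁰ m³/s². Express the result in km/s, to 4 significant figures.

r = 3.537×10⁹ km = 3.537×10¹² m.
Escape speed v_esc = √(2μ/r) = √(2 × 1.327×10²⁰ / 3.537×10¹²) = √(7.504×10⁷) = 8662 m/s.
= 8.662 km/s.

v_esc ≈ 8.662 km/s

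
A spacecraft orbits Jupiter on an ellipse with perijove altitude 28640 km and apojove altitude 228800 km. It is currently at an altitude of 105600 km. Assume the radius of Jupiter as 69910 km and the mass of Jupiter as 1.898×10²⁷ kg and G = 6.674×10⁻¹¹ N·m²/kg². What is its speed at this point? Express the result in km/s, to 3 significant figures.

μ = GM = 6.674×10⁻¹¹ × 1.898×10²⁷ = 1.267×10¹⁷ m³/s².
r_p = 69910 + 28640 = 98550 km = 9.8550×10⁷ m.
r_a = 69910 + 228800 = 298710 km = 2.9871×10⁸ m.
r = 69910 + 105600 = 1.7551×10⁵ km = 1.755×10⁸ m.
Semi-major axis a = (r_p + r_a)/2 = 1.9863×10⁵ km = 1.986×10⁸ m.
Vis-viva: v² = μ(2/r − 1/a) = 1.267×10¹⁷ × (1.140×10⁻⁸ − 5.034×10⁻⁹) = 8.057×10⁸ m²/s².
v = 28390 m/s = 28.39 km/s.

v ≈ 28.4 km/s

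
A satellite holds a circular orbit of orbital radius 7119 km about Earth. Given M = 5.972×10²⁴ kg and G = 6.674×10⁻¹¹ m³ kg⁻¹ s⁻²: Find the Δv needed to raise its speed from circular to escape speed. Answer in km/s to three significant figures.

Δv ≈ 3.10 km/s

μ = GM = 6.674×10⁻¹¹ × 5.972×10²⁴ = 3.986×10¹⁴ m³/s².
r = 7119 km = 7.119×10⁶ m.
Circular speed v_c = √(μ/r) = 7482 m/s.
Escape speed v_esc = √(2μ/r) = √2 × v_c = 10580 m/s.
Δv = v_esc − v_c = 3099 m/s = 3.099 km/s.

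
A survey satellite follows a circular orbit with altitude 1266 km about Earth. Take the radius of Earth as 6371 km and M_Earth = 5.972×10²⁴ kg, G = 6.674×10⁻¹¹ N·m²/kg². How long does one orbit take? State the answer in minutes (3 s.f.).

μ = GM = 6.674×10⁻¹¹ × 5.972×10²⁴ = 3.986×10¹⁴ m³/s².
r = 6371 + 1266 = 7637.0 km = 7.6370×10⁶ m.
Kepler's third law: T = 2π√(r³/μ) = 2π√((7.637×10⁶)³ / 3.986×10¹⁴).
r³/μ = 1.118×10⁶ s², so T = 2π × 1.057×10³ = 6.642×10³ s.
Converting: 6.642×10³ s ÷ 60.00 = 110.7 minutes.

T ≈ 111 minutes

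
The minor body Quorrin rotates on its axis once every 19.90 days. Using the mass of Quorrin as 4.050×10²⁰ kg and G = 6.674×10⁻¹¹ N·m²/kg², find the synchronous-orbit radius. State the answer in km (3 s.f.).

μ = GM = 6.674×10⁻¹¹ × 4.050×10²⁰ = 2.703×10¹⁰ m³/s².
T = 19.90 days = 1.719×10⁶ s.
A synchronous orbit has period T, so by Kepler's third law a = (μT²/4π²)^(1/3).
μT²/4π² = 2.703×10¹⁰ × (1.719×10⁶)² / 39.48 = 2.024×10²¹ m³.
a = 1.265×10⁷ m = 12649 km.

r_sync ≈ 12600 km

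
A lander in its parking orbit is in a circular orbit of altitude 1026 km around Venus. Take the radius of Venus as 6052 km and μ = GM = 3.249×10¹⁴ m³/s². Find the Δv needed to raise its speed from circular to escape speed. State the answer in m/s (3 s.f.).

Δv ≈ 2810 m/s

r = 6052 + 1026 = 7078.0 km = 7.0780×10⁶ m.
Circular speed v_c = √(μ/r) = 6775 m/s.
Escape speed v_esc = √(2μ/r) = √2 × v_c = 9582 m/s.
Δv = v_esc − v_c = 2806 m/s.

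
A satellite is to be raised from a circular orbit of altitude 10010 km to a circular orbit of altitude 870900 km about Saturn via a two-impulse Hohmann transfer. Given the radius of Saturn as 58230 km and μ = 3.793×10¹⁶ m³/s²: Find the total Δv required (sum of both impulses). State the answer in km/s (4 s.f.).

Δv_total ≈ 12.63 km/s

r₁ = 58230 + 10010 = 68240 km = 6.8240×10⁷ m.
r₂ = 58230 + 870900 = 929130 km = 9.2913×10⁸ m.
Transfer ellipse a_t = (r₁ + r₂)/2 = 4.987×10⁸ m.
At r₁: circular v_c1 = √(μ/r₁) = 23580 m/s; transfer-perikrone v_p = √[μ(2/r₁ − 1/a_t)] = 32180 m/s.
Δv₁ = v_p − v_c1 = 8605 m/s.
At r₂: circular v_c2 = √(μ/r₂) = 6389 m/s; transfer-apokrone v_a = √[μ(2/r₂ − 1/a_t)] = 2364 m/s.
Δv₂ = v_c2 − v_a = 4026 m/s.
Total Δv = Δv₁ + Δv₂ = 12630 m/s = 12.63 km/s.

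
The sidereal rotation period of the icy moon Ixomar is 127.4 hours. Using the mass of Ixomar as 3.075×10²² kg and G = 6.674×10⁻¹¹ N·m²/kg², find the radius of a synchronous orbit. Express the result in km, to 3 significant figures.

r_sync ≈ 22200 km

μ = GM = 6.674×10⁻¹¹ × 3.075×10²² = 2.052×10¹² m³/s².
T = 127.4 hours = 4.586×10⁵ s.
A synchronous orbit has period T, so by Kepler's third law a = (μT²/4π²)^(1/3).
μT²/4π² = 2.052×10¹² × (4.586×10⁵)² / 39.48 = 1.093×10²² m³.
a = 2.220×10⁷ m = 22196 km.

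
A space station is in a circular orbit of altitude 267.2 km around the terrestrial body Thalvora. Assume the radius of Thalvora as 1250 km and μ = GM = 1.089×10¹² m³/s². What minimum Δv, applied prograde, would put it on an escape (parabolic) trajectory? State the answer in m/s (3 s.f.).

Δv ≈ 351 m/s

r = 1250 + 267.2 = 1517.2 km = 1.5172×10⁶ m.
Circular speed v_c = √(μ/r) = 847.2 m/s.
Escape speed v_esc = √(2μ/r) = √2 × v_c = 1198 m/s.
Δv = v_esc − v_c = 350.9 m/s.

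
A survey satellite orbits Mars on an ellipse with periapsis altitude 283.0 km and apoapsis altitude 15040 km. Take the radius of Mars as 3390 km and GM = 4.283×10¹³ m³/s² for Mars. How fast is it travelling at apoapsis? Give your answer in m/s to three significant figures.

v ≈ 879 m/s

r_p = 3390 + 283.0 = 3673.0 km = 3.6730×10⁶ m.
r_a = 3390 + 15040 = 18430 km = 1.8430×10⁷ m.
Semi-major axis a = (r_p + r_a)/2 = 11052 km = 1.105×10⁷ m.
Vis-viva: v² = μ(2/r − 1/a) = 4.283×10¹³ × (1.085×10⁻⁷ − 9.049×10⁻⁸) = 7.724×10⁵ m²/s².
v = 878.8 m/s.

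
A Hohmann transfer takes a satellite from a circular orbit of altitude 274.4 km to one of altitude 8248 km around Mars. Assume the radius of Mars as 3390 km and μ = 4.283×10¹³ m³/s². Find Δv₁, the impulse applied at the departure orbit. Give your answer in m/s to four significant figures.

Δv ≈ 797.7 m/s

r₁ = 3390 + 274.4 = 3664.4 km = 3.6644×10⁶ m.
r₂ = 3390 + 8248 = 11638 km = 1.1638×10⁷ m.
Transfer ellipse a_t = (r₁ + r₂)/2 = 7.651×10⁶ m.
At r₁: circular v_c1 = √(μ/r₁) = 3419 m/s; transfer-periapsis v_p = √[μ(2/r₁ − 1/a_t)] = 4216 m/s.
Δv₁ = v_p − v_c1 = 797.7 m/s.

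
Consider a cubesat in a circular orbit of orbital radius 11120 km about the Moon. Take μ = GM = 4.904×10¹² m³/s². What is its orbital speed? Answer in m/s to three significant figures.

r = 11120 km = 1.112×10⁷ m.
For a circular orbit v = √(μ/r) = √(4.904×10¹² / 1.112×10⁷) = √(4.410×10⁵) = 664.1 m/s.

v ≈ 664 m/s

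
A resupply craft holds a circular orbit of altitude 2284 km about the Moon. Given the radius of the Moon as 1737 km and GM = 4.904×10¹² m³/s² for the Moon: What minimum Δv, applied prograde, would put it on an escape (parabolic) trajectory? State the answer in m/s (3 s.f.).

r = 1737 + 2284 = 4021.0 km = 4.0210×10⁶ m.
Circular speed v_c = √(μ/r) = 1104 m/s.
Escape speed v_esc = √(2μ/r) = √2 × v_c = 1562 m/s.
Δv = v_esc − v_c = 457.4 m/s.

Δv ≈ 457 m/s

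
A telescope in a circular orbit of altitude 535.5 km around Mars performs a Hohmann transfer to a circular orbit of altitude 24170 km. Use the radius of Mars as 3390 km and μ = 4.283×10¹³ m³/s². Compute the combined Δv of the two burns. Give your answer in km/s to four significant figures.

r₁ = 3390 + 535.5 = 3925.5 km = 3.9255×10⁶ m.
r₂ = 3390 + 24170 = 27560 km = 2.7560×10⁷ m.
Transfer ellipse a_t = (r₁ + r₂)/2 = 1.574×10⁷ m.
At r₁: circular v_c1 = √(μ/r₁) = 3303 m/s; transfer-periapsis v_p = √[μ(2/r₁ − 1/a_t)] = 4370 m/s.
Δv₁ = v_p − v_c1 = 1067 m/s.
At r₂: circular v_c2 = √(μ/r₂) = 1247 m/s; transfer-apoapsis v_a = √[μ(2/r₂ − 1/a_t)] = 622.5 m/s.
Δv₂ = v_c2 − v_a = 624.1 m/s.
Total Δv = Δv₁ + Δv₂ = 1691 m/s = 1.691 km/s.

Δv_total ≈ 1.691 km/s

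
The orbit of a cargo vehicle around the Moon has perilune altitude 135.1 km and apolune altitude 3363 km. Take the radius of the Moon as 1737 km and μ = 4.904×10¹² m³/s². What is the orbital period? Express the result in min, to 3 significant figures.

r_p = 1737 + 135.1 = 1872.1 km = 1.8721×10⁶ m.
r_a = 1737 + 3363 = 5100.0 km = 5.1000×10⁶ m.
Semi-major axis a = (r_p + r_a)/2 = (1872.1 + 5100.0)/2 = 3486.1 km = 3.486×10⁶ m.
By Kepler's third law T = 2π√(a³/μ) = 2π × 2.939×10³ = 1.847×10⁴ s.
= 307.8 min.

T ≈ 308 min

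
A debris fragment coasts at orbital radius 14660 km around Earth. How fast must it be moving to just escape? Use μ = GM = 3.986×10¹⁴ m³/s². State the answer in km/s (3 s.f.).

r = 14660 km = 1.466×10⁷ m.
Escape speed v_esc = √(2μ/r) = √(2 × 3.986×10¹⁴ / 1.466×10⁷) = √(5.438×10⁷) = 7374 m/s.
= 7.374 km/s.

v_esc ≈ 7.37 km/s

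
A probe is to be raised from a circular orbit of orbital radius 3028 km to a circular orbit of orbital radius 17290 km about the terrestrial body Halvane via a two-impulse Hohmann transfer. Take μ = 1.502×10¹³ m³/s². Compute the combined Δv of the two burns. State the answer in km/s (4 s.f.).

Δv_total ≈ 1.102 km/s

r₁ = 3028 km = 3.028×10⁶ m.
r₂ = 17290 km = 1.729×10⁷ m.
Transfer ellipse a_t = (r₁ + r₂)/2 = 1.016×10⁷ m.
At r₁: circular v_c1 = √(μ/r₁) = 2227 m/s; transfer-periapsis v_p = √[μ(2/r₁ − 1/a_t)] = 2906 m/s.
Δv₁ = v_p − v_c1 = 678.4 m/s.
At r₂: circular v_c2 = √(μ/r₂) = 932.0 m/s; transfer-apoapsis v_a = √[μ(2/r₂ − 1/a_t)] = 508.9 m/s.
Δv₂ = v_c2 − v_a = 423.2 m/s.
Total Δv = Δv₁ + Δv₂ = 1102 m/s = 1.102 km/s.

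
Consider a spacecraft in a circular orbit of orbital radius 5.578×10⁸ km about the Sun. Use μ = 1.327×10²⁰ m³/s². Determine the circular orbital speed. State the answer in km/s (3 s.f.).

v ≈ 15.4 km/s

r = 5.578×10⁸ km = 5.578×10¹¹ m.
For a circular orbit v = √(μ/r) = √(1.327×10²⁰ / 5.578×10¹¹) = √(2.379×10⁸) = 15420 m/s.
That is 15.42 km/s.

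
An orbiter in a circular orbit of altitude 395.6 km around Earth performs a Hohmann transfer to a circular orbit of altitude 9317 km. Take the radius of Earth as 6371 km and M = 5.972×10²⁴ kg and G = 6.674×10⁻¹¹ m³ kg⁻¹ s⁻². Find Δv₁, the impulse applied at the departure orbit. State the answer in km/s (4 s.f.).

Δv ≈ 1.397 km/s

μ = GM = 6.674×10⁻¹¹ × 5.972×10²⁴ = 3.986×10¹⁴ m³/s².
r₁ = 6371 + 395.6 = 6766.6 km = 6.7666×10⁶ m.
r₂ = 6371 + 9317 = 15688 km = 1.5688×10⁷ m.
Transfer ellipse a_t = (r₁ + r₂)/2 = 1.123×10⁷ m.
At r₁: circular v_c1 = √(μ/r₁) = 7675 m/s; transfer-perigee v_p = √[μ(2/r₁ − 1/a_t)] = 9072 m/s.
Δv₁ = v_p − v_c1 = 1397 m/s.
= 1.397 km/s.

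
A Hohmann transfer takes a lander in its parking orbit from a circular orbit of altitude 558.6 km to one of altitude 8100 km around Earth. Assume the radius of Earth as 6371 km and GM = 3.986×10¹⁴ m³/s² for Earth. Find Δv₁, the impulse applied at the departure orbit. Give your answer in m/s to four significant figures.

Δv ≈ 1236 m/s

r₁ = 6371 + 558.6 = 6929.6 km = 6.9296×10⁶ m.
r₂ = 6371 + 8100 = 14471 km = 1.4471×10⁷ m.
Transfer ellipse a_t = (r₁ + r₂)/2 = 1.070×10⁷ m.
At r₁: circular v_c1 = √(μ/r₁) = 7584 m/s; transfer-perigee v_p = √[μ(2/r₁ − 1/a_t)] = 8820 m/s.
Δv₁ = v_p − v_c1 = 1236 m/s.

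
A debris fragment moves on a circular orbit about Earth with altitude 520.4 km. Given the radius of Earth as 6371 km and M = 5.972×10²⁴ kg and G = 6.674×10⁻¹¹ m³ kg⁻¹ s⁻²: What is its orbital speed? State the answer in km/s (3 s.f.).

μ = GM = 6.674×10⁻¹¹ × 5.972×10²⁴ = 3.986×10¹⁴ m³/s².
r = 6371 + 520.4 = 6891.4 km = 6.8914×10⁶ m.
For a circular orbit v = √(μ/r) = √(3.986×10¹⁴ / 6.891×10⁶) = √(5.784×10⁷) = 7605 m/s.
That is 7.605 km/s.

v ≈ 7.61 km/s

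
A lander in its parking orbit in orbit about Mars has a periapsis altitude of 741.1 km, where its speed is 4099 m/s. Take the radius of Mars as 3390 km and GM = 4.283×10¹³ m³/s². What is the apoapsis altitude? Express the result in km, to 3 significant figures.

apoapsis altitude ≈ 14300 km

r_p = 3390 + 741.1 = 4131.1 km = 4.131×10⁶ m.
Specific energy ε = v²/2 − μ/r = -1.967×10⁶ J/kg, so a = −μ/(2ε) = 1.089×10⁷ m.
The apsides satisfy r_p + r_a = 2a, so the apoapsis radius is 2a − r_p = 1.765×10⁷ m = 17645 km.
Apoapsis altitude = 17645 − 3390 = 14255 km.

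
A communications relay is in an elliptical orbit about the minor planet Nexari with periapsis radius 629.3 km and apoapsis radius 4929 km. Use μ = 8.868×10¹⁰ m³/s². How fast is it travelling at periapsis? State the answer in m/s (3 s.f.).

Semi-major axis a = (r_p + r_a)/2 = 2779.2 km = 2.779×10⁶ m.
Vis-viva: v² = μ(2/r − 1/a) = 8.868×10¹⁰ × (3.178×10⁻⁶ − 3.598×10⁻⁷) = 2.499×10⁵ m²/s².
v = 499.9 m/s.

v ≈ 500 m/s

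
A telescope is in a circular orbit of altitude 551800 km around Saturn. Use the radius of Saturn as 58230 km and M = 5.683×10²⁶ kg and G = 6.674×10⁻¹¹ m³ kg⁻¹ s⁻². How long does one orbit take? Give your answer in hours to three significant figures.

T ≈ 135 hours

μ = GM = 6.674×10⁻¹¹ × 5.683×10²⁶ = 3.793×10¹⁶ m³/s².
r = 58230 + 551800 = 610030 km = 6.1003×10⁸ m.
Kepler's third law: T = 2π√(r³/μ) = 2π√((6.100×10⁸)³ / 3.793×10¹⁶).
r³/μ = 5.985×10⁹ s², so T = 2π × 7.737×10⁴ = 4.861×10⁵ s.
Converting: 4.861×10⁵ s ÷ 3600 = 135.0 hours.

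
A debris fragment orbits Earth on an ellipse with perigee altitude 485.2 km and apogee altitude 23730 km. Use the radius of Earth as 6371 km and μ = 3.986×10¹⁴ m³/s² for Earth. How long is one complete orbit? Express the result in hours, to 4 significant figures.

r_p = 6371 + 485.2 = 6856.2 km = 6.8562×10⁶ m.
r_a = 6371 + 23730 = 30101 km = 3.0101×10⁷ m.
Semi-major axis a = (r_p + r_a)/2 = (6856.2 + 30101)/2 = 18479 km = 1.848×10⁷ m.
By Kepler's third law T = 2π√(a³/μ) = 2π × 3.979×10³ = 2.500×10⁴ s.
= 6.944 hours.

T ≈ 6.944 hours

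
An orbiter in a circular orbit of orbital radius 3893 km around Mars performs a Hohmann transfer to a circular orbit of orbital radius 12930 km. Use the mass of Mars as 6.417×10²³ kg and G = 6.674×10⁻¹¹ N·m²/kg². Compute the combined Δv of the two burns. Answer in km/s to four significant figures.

Δv_total ≈ 1.377 km/s

μ = GM = 6.674×10⁻¹¹ × 6.417×10²³ = 4.283×10¹³ m³/s².
r₁ = 3893 km = 3.893×10⁶ m.
r₂ = 12930 km = 1.293×10⁷ m.
Transfer ellipse a_t = (r₁ + r₂)/2 = 8.412×10⁶ m.
At r₁: circular v_c1 = √(μ/r₁) = 3317 m/s; transfer-periapsis v_p = √[μ(2/r₁ − 1/a_t)] = 4112 m/s.
Δv₁ = v_p − v_c1 = 795.5 m/s.
At r₂: circular v_c2 = √(μ/r₂) = 1820 m/s; transfer-apoapsis v_a = √[μ(2/r₂ − 1/a_t)] = 1238 m/s.
Δv₂ = v_c2 − v_a = 581.8 m/s.
Total Δv = Δv₁ + Δv₂ = 1377 m/s = 1.377 km/s.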